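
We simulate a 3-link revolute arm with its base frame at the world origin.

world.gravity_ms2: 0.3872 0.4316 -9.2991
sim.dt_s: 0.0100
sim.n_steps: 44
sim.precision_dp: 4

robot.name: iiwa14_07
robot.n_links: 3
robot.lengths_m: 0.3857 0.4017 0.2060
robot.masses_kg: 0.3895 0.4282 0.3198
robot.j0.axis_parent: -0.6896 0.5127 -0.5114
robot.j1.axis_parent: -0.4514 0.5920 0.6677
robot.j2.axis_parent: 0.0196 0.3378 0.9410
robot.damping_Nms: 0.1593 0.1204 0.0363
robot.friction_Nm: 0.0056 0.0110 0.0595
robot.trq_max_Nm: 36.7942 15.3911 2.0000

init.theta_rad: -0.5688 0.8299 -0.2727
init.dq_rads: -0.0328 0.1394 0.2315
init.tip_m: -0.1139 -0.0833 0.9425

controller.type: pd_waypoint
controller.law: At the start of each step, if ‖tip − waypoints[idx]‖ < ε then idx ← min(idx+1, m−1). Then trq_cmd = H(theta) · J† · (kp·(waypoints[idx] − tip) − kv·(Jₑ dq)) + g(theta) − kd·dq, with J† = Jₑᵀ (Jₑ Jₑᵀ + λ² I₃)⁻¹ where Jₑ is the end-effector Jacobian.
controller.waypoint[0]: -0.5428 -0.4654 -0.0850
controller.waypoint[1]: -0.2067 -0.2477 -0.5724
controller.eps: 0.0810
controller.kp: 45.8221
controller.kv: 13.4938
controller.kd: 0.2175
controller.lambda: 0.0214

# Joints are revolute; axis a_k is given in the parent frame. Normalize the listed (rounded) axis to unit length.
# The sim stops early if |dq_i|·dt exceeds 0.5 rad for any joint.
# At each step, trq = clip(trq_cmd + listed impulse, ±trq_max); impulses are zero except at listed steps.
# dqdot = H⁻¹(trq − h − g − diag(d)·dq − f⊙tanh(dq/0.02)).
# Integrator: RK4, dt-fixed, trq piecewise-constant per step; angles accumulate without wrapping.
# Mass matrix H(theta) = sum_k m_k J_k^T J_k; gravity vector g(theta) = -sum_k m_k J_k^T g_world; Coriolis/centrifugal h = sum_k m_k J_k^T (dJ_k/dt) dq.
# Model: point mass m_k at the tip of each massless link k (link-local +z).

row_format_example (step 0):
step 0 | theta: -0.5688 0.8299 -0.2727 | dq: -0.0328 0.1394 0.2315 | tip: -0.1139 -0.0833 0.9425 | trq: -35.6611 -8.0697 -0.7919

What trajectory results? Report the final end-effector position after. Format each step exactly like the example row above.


step 1 | theta: -0.5779 0.8408 -0.2419 | dq: -1.7433 1.9908 5.5910 | tip: -0.1157 -0.0838 0.9409 | trq: -30.9666 -7.6246 -1.8173
step 2 | theta: -0.5993 0.8662 -0.2253 | dq: -2.5695 3.0757 -1.6098 | tip: -0.1234 -0.0872 0.9370 | trq: -24.9352 -6.4426 0.0064
step 3 | theta: -0.6312 0.9008 -0.1889 | dq: -3.7348 3.7583 8.0871 | tip: -0.1346 -0.0930 0.9309 | trq: -21.7635 -5.9148 -2.0000
step 4 | theta: -0.6687 0.9401 -0.1791 | dq: -3.8158 4.1226 -5.0057 | tip: -0.1502 -0.1019 0.9232 | trq: -15.8465 -4.4798 1.0608
step 5 | theta: -0.7123 0.9814 -0.1327 | dq: -4.8272 4.0645 12.9036 | tip: -0.1669 -0.1125 0.9137 | trq: -14.7564 -4.3849 -2.0000
step 6 | theta: -0.7585 1.0231 -0.1035 | dq: -4.4770 4.3189 -5.5992 | tip: -0.1861 -0.1257 0.9029 | trq: -8.8348 -2.9914 1.3984
step 7 | theta: -0.8074 1.0636 -0.0542 | dq: -5.2348 3.7353 13.8569 | tip: -0.2058 -0.1402 0.8905 | trq: -8.7059 -3.1099 -2.0000
step 8 | theta: -0.8566 1.1032 -0.0348 | dq: -4.6810 4.2107 -8.1335 | tip: -0.2269 -0.1572 0.8770 | trq: -3.1090 -1.7619 2.0000
step 9 | theta: -0.9074 1.1400 0.0195 | dq: -5.3943 3.1162 16.8774 | tip: -0.2473 -0.1745 0.8621 | trq: -4.3103 -2.2224 -2.0000
step 10 | theta: -0.9576 1.1754 0.0492 | dq: -4.7330 3.9618 -8.7139 | tip: -0.2680 -0.1936 0.8461 | trq: 1.1757 -0.9203 2.0000
step 11 | theta: -1.0079 1.2080 0.0953 | dq: -5.2642 2.6036 15.7156 | tip: -0.2878 -0.2129 0.8289 | trq: -0.4085 -1.4540 -2.0000
step 12 | theta: -1.0568 1.2402 0.1058 | dq: -4.5866 3.7616 -11.0612 | tip: -0.3074 -0.2338 0.8110 | trq: 4.4631 -0.2049 2.0000
step 13 | theta: -1.1052 1.2699 0.1301 | dq: -5.0276 2.2683 13.5319 | tip: -0.3257 -0.2544 0.7922 | trq: 2.3914 -0.8185 -2.0000
step 14 | theta: -1.1517 1.3000 0.1153 | dq: -4.3333 3.6087 -13.7450 | tip: -0.3435 -0.2761 0.7728 | trq: 6.6968 0.3501 2.0000
step 15 | theta: -1.1974 1.3277 0.1176 | dq: -4.7615 2.0683 11.5503 | tip: -0.3598 -0.2971 0.7527 | trq: 4.1620 -0.3444 -2.0000
step 16 | theta: -1.2412 1.3559 0.0857 | dq: -4.0467 3.4348 -15.2891 | tip: -0.3754 -0.3187 0.7322 | trq: 8.0632 0.7038 2.0000
step 17 | theta: -1.2842 1.3822 0.0721 | dq: -4.4927 1.9692 9.8867 | tip: -0.3894 -0.3391 0.7112 | trq: 5.2948 -0.0283 -1.8265
step 18 | theta: -1.3253 1.4087 0.0353 | dq: -3.7850 3.2013 -14.7928 | tip: -0.4027 -0.3596 0.6899 | trq: 8.7895 0.8488 2.0000
step 19 | theta: -1.3658 1.4333 0.0225 | dq: -4.2541 1.8578 9.6577 | tip: -0.4145 -0.3785 0.6683 | trq: 5.9993 0.1076 -1.7774
step 20 | theta: -1.4044 1.4585 -0.0141 | dq: -3.5194 3.0397 -14.5926 | tip: -0.4256 -0.3973 0.6464 | trq: 9.3709 0.8860 2.0000
step 21 | theta: -1.4423 1.4819 -0.0277 | dq: -4.0115 1.7898 9.3627 | tip: -0.4355 -0.4145 0.6245 | trq: 6.5289 0.1461 -1.7181
step 22 | theta: -1.4784 1.5060 -0.0636 | dq: -3.2588 2.9053 -14.2356 | tip: -0.4447 -0.4314 0.6024 | trq: 9.7705 0.8315 2.0000
step 23 | theta: -1.5139 1.5286 -0.0762 | dq: -3.7730 1.7343 9.2779 | tip: -0.4527 -0.4467 0.5805 | trq: 6.8869 0.1027 -1.7099
step 24 | theta: -1.5474 1.5519 -0.1124 | dq: -2.9910 2.8098 -14.2266 | tip: -0.4603 -0.4618 0.5585 | trq: 10.0793 0.7239 2.0000
step 25 | theta: -1.5803 1.5739 -0.1263 | dq: -3.5299 1.7015 9.0359 | tip: -0.4669 -0.4752 0.5368 | trq: 7.1255 0.0134 -1.6680
step 26 | theta: -1.6114 1.5965 -0.1618 | dq: -2.7348 2.7129 -13.9091 | tip: -0.4731 -0.4883 0.5152 | trq: 10.2282 0.5634 2.0000
step 27 | theta: -1.6418 1.6178 -0.1742 | dq: -3.2973 1.6624 9.0671 | tip: -0.4784 -0.4998 0.4941 | trq: 7.2267 -0.1212 -1.6895
step 28 | theta: -1.6704 1.6399 -0.2103 | dq: -2.4706 2.6443 -14.0521 | tip: -0.4834 -0.5111 0.4730 | trq: 10.3422 0.3857 2.0000
step 29 | theta: -1.6984 1.6608 -0.2247 | dq: -3.0606 1.6404 8.8312 | tip: -0.4877 -0.5209 0.4525 | trq: 7.2604 -0.2676 -1.6509
step 30 | theta: -1.7245 1.6823 -0.2598 | dq: -2.2280 2.5579 -13.7043 | tip: -0.4916 -0.5304 0.4322 | trq: 10.3081 0.1790 2.0000
step 31 | theta: -1.7502 1.7026 -0.2720 | dq: -2.8427 1.6015 8.9690 | tip: -0.4950 -0.5384 0.4127 | trq: 7.1803 -0.4367 -1.6975
step 32 | theta: -1.7740 1.7236 -0.3081 | dq: -1.9746 2.4997 -13.9912 | tip: -0.4982 -0.5464 0.3932 | trq: 10.2993 -0.0203 2.0000
step 33 | theta: -1.7973 1.7435 -0.3230 | dq: -2.6189 1.5815 8.6983 | tip: -0.5010 -0.5529 0.3746 | trq: 7.0834 -0.5949 -1.6507
step 34 | theta: -1.8188 1.7639 -0.3579 | dq: -1.7546 2.4119 -13.5545 | tip: -0.5035 -0.5594 0.3561 | trq: 10.1396 -0.2352 2.0000
step 35 | theta: -1.8401 1.7832 -0.3696 | dq: -2.4231 1.5367 8.9467 | tip: -0.5056 -0.5645 0.3385 | trq: 6.8837 -0.7634 -1.7219
step 36 | theta: -1.8594 1.8031 -0.4057 | dq: -1.5168 2.3573 -13.9991 | tip: -0.5077 -0.5697 0.3210 | trq: 10.0710 -0.4269 2.0000
step 37 | theta: -1.8785 1.8220 -0.4214 | dq: -2.2161 1.5163 8.6011 | tip: -0.5094 -0.5736 0.3045 | trq: 6.7180 -0.9064 -1.6567
step 38 | theta: -1.8958 1.8414 -0.4559 | dq: -1.3263 2.2629 -13.4167 | tip: -0.5110 -0.5776 0.2881 | trq: 9.8288 -0.6278 2.0000
step 39 | theta: -1.9131 1.8596 -0.4669 | dq: -2.0476 1.4639 8.9766 | tip: -0.5124 -0.5804 0.2726 | trq: 6.4443 -1.0546 -1.7553
step 40 | theta: -1.9285 1.8784 -0.5031 | dq: -1.1058 2.2103 -14.0522 | tip: -0.5137 -0.5835 0.2573 | trq: 9.7525 -0.7968 2.0000
step 41 | theta: -1.9437 1.8962 -0.5196 | dq: -1.8582 1.4439 8.5134 | tip: -0.5148 -0.5855 0.2428 | trq: 6.2581 -1.1692 -1.6615
step 42 | theta: -1.9574 1.9144 -0.5536 | dq: -0.9496 2.1073 -13.2630 | tip: -0.5159 -0.5876 0.2285 | trq: 9.4548 -0.9728 2.0000
step 43 | theta: -1.9711 1.9314 -0.5637 | dq: -1.7203 1.3839 9.0453 | tip: -0.5168 -0.5887 0.2153 | trq: 5.9400 -1.2882 -1.7939
step 44 | theta: -1.9830 1.9490 -0.5999 | dq: -0.7452 2.0567 -14.1421 | tip: -0.5177 -0.5901 0.2019
final tip position (m): -0.5177 -0.5901 0.2019


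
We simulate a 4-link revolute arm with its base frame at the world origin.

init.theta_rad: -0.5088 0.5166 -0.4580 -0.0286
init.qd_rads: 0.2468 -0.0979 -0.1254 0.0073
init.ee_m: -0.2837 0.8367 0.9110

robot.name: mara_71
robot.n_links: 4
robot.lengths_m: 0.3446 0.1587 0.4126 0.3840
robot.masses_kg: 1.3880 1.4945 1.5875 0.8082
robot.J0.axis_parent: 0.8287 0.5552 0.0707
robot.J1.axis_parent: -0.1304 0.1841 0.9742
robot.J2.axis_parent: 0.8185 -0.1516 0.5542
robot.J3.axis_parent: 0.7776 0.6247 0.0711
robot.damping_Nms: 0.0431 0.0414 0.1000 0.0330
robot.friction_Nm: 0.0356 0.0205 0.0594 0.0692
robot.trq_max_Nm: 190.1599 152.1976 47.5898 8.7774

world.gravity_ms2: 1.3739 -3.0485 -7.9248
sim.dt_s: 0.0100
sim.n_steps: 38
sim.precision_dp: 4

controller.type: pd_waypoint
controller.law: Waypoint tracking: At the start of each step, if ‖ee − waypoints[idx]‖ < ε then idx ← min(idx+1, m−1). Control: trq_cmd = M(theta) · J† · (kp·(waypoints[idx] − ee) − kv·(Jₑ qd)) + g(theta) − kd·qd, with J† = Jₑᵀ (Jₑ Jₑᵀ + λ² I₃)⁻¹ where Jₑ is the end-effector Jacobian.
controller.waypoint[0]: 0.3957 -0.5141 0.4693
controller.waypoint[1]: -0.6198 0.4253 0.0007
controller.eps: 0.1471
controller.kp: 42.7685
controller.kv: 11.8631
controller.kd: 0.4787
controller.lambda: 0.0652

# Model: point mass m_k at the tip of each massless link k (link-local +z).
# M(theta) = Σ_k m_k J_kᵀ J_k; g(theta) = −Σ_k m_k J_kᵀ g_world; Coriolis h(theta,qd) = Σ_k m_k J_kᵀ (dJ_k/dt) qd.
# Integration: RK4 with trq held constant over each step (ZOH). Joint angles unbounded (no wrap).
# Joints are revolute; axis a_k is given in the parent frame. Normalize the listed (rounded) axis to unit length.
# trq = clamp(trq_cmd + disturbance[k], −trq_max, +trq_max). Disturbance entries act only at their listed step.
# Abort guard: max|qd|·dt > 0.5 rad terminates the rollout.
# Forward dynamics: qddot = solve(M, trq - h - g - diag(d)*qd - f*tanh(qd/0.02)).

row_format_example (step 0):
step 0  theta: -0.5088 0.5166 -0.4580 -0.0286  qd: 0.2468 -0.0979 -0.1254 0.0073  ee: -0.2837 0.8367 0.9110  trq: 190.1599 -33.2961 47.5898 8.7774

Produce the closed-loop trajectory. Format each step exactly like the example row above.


step 1  theta: -0.5070 0.4638 -0.4592 -0.0558  qd: 0.1335 -10.2468 -0.0784 -5.3862  ee: -0.2801 0.8351 0.9124  trq: 190.1599 -27.2883 47.5898 8.7774
step 2  theta: -0.5029 0.3439 -0.4601 -0.1258  qd: 0.6868 -13.4176 -0.0333 -8.5761  ee: -0.2723 0.8322 0.9131  trq: 190.1599 -22.9615 47.5898 8.7774
step 3  theta: -0.4911 0.2174 -0.4596 -0.2207  qd: 1.6718 -11.8034 0.2035 -10.4115  ee: -0.2609 0.8261 0.9130  trq: 190.1599 -18.9557 42.7066 8.7774
step 4  theta: -0.4681 0.1204 -0.4568 -0.3290  qd: 2.8868 -7.8268 0.3854 -11.2764  ee: -0.2472 0.8148 0.9124  trq: 183.4173 -15.3102 31.2352 8.6113
step 5  theta: -0.4329 0.0652 -0.4539 -0.4421  qd: 4.1208 -3.5384 0.2078 -11.3784  ee: -0.2325 0.7973 0.9115  trq: 134.3449 -12.1520 21.0372 6.8178
step 6  theta: -0.3879 0.0406 -0.4525 -0.5558  qd: 4.8647 -1.5108 0.0563 -11.3563  ee: -0.2171 0.7737 0.9104  trq: 93.3091 -8.8222 13.5196 5.3403
step 7  theta: -0.3370 0.0308 -0.4527 -0.6680  qd: 5.3104 -0.5134 -0.0925 -11.0720  ee: -0.2006 0.7448 0.9090  trq: 60.3527 -5.8748 7.9361 4.1295
step 8  theta: -0.2826 0.0282 -0.4542 -0.7763  qd: 5.5614 -0.0246 -0.2178 -10.5787  ee: -0.1831 0.7117 0.9075  trq: 34.5518 -3.4307 3.7676 3.1703
step 9  theta: -0.2264 0.0291 -0.4568 -0.8790  qd: 5.6810 0.1916 -0.3029 -9.9625  ee: -0.1647 0.6754 0.9059  trq: 14.5858 -1.4484 0.6399 2.4398
step 10  theta: -0.1695 0.0314 -0.4601 -0.9752  qd: 5.7119 0.2651 -0.3442 -9.2890  ee: -0.1457 0.6367 0.9042  trq: -0.7886 0.1383 -1.7262 1.9016
step 11  theta: -0.1125 0.0340 -0.4635 -1.0647  qd: 5.6821 0.2620 -0.3443 -8.6033  ee: -0.1261 0.5964 0.9024  trq: -12.6122 1.4000 -3.5257 1.5176
step 12  theta: -0.0561 0.0364 -0.4668 -1.1473  qd: 5.6105 0.2193 -0.3094 -7.9330  ee: -0.1062 0.5554 0.9004  trq: -21.7039 2.3967 -4.8982 1.2518
step 13  theta: -0.0005 0.0383 -0.4696 -1.2234  qd: 5.5102 0.1587 -0.2471 -7.2932  ee: -0.0861 0.5140 0.8981  trq: -28.6926 3.1770 -5.9457 1.0739
step 14  theta: 0.0540 0.0396 -0.4716 -1.2933  qd: 5.3904 0.0928 -0.1650 -6.6911  ee: -0.0660 0.4727 0.8956  trq: -34.0584 3.7797 -6.7440 0.9594
step 15  theta: 0.1073 0.0402 -0.4728 -1.3573  qd: 5.2576 0.0295 -0.0698 -6.1295  ee: -0.0461 0.4319 0.8927  trq: -38.1681 4.2362 -7.3508 0.8896
step 16  theta: 0.1591 0.0402 -0.4730 -1.4160  qd: 5.1173 -0.0234 0.0307 -5.6065  ee: -0.0264 0.3918 0.8895  trq: -41.2941 4.5686 -7.8093 0.8498
step 17  theta: 0.2096 0.0397 -0.4722 -1.4696  qd: 4.9738 -0.0621 0.1292 -5.1197  ee: -0.0070 0.3526 0.8858  trq: -43.6480 4.7982 -8.1488 0.8294
step 18  theta: 0.2586 0.0389 -0.4704 -1.5185  qd: 4.8278 -0.0923 0.2272 -4.6710  ee: 0.0119 0.3143 0.8817  trq: -45.4202 4.9492 -8.4019 0.8233
step 19  theta: 0.3061 0.0379 -0.4677 -1.5631  qd: 4.6813 -0.1139 0.3220 -4.2579  ee: 0.0303 0.2772 0.8771  trq: -46.7427 5.0365 -8.5895 0.8262
step 20  theta: 0.3522 0.0367 -0.4640 -1.6038  qd: 4.5353 -0.1273 0.4115 -3.8777  ee: 0.0482 0.2411 0.8721  trq: -47.7182 5.0727 -8.7280 0.8346
step 21  theta: 0.3968 0.0353 -0.4594 -1.6408  qd: 4.3909 -0.1332 0.4944 -3.5280  ee: 0.0656 0.2063 0.8667  trq: -48.4269 5.0680 -8.8303 0.8458
step 22  theta: 0.4400 0.0340 -0.4541 -1.6744  qd: 4.2487 -0.1326 0.5698 -3.2063  ee: 0.0824 0.1727 0.8608  trq: -48.9315 5.0311 -8.9064 0.8582
step 23  theta: 0.4818 0.0327 -0.4481 -1.7050  qd: 4.1090 -0.1264 0.6371 -2.9105  ee: 0.0985 0.1402 0.8545  trq: -49.2805 4.9692 -8.9639 0.8705
step 24  theta: 0.5222 0.0315 -0.4414 -1.7327  qd: 3.9722 -0.1158 0.6963 -2.6385  ee: 0.1141 0.1089 0.8479  trq: -49.5114 4.8881 -9.0085 0.8820
step 25  theta: 0.5612 0.0304 -0.4342 -1.7578  qd: 3.8383 -0.1018 0.7472 -2.3885  ee: 0.1291 0.0788 0.8410  trq: -49.6530 4.7925 -9.0445 0.8919
step 26  theta: 0.5990 0.0294 -0.4265 -1.7806  qd: 3.7074 -0.0853 0.7901 -2.1588  ee: 0.1435 0.0498 0.8337  trq: -49.7267 4.6864 -9.0749 0.9000
step 27  theta: 0.6354 0.0286 -0.4184 -1.8011  qd: 3.5796 -0.0671 0.8253 -1.9478  ee: 0.1574 0.0220 0.8262  trq: -49.7486 4.5728 -9.1018 0.9059
step 28  theta: 0.6705 0.0281 -0.4100 -1.8196  qd: 3.4548 -0.0481 0.8532 -1.7543  ee: 0.1706 -0.0048 0.8184  trq: -49.7302 4.4542 -9.1263 0.9097
step 29  theta: 0.7045 0.0277 -0.4013 -1.8362  qd: 3.3329 -0.0288 0.8743 -1.5769  ee: 0.1834 -0.0305 0.8104  trq: -49.6797 4.3325 -9.1492 0.9112
step 30  theta: 0.7372 0.0275 -0.3925 -1.8512  qd: 3.2138 -0.0103 0.8891 -1.4146  ee: 0.1955 -0.0552 0.8021  trq: -49.6033 4.2100 -9.1702 0.9106
step 31  theta: 0.7688 0.0274 -0.3836 -1.8646  qd: 3.0974 0.0062 0.8983 -1.2665  ee: 0.2072 -0.0789 0.7938  trq: -49.5063 4.0890 -9.1885 0.9080
step 32  theta: 0.7992 0.0276 -0.3746 -1.8765  qd: 2.9836 0.0203 0.9026 -1.1317  ee: 0.2183 -0.1016 0.7853  trq: -49.3902 3.9702 -9.2035 0.9034
step 33  theta: 0.8284 0.0278 -0.3655 -1.8872  qd: 2.8724 0.0328 0.9022 -1.0090  ee: 0.2290 -0.1234 0.7767  trq: -49.2531 3.8528 -9.2153 0.8971
step 34  theta: 0.8566 0.0282 -0.3565 -1.8968  qd: 2.7639 0.0442 0.8974 -0.8975  ee: 0.2392 -0.1442 0.7680  trq: -49.0937 3.7366 -9.2238 0.8892
step 35  theta: 0.8837 0.0287 -0.3476 -1.9052  qd: 2.6581 0.0547 0.8887 -0.7965  ee: 0.2489 -0.1642 0.7592  trq: -48.9116 3.6218 -9.2283 0.8799
step 36  theta: 0.9098 0.0293 -0.3388 -1.9127  qd: 2.5550 0.0641 0.8765 -0.7053  ee: 0.2582 -0.1833 0.7505  trq: -48.7064 3.5086 -9.2283 0.8694
step 37  theta: 0.9348 0.0299 -0.3301 -1.9194  qd: 2.4546 0.0726 0.8613 -0.6231  ee: 0.2670 -0.2016 0.7417  trq: -48.4778 3.3973 -9.2233 0.8580
step 38  theta: 0.9589 0.0307 -0.3215 -1.9252  qd: 2.3568 0.0801 0.8434 -0.5494  ee: 0.2755 -0.2190 0.7329


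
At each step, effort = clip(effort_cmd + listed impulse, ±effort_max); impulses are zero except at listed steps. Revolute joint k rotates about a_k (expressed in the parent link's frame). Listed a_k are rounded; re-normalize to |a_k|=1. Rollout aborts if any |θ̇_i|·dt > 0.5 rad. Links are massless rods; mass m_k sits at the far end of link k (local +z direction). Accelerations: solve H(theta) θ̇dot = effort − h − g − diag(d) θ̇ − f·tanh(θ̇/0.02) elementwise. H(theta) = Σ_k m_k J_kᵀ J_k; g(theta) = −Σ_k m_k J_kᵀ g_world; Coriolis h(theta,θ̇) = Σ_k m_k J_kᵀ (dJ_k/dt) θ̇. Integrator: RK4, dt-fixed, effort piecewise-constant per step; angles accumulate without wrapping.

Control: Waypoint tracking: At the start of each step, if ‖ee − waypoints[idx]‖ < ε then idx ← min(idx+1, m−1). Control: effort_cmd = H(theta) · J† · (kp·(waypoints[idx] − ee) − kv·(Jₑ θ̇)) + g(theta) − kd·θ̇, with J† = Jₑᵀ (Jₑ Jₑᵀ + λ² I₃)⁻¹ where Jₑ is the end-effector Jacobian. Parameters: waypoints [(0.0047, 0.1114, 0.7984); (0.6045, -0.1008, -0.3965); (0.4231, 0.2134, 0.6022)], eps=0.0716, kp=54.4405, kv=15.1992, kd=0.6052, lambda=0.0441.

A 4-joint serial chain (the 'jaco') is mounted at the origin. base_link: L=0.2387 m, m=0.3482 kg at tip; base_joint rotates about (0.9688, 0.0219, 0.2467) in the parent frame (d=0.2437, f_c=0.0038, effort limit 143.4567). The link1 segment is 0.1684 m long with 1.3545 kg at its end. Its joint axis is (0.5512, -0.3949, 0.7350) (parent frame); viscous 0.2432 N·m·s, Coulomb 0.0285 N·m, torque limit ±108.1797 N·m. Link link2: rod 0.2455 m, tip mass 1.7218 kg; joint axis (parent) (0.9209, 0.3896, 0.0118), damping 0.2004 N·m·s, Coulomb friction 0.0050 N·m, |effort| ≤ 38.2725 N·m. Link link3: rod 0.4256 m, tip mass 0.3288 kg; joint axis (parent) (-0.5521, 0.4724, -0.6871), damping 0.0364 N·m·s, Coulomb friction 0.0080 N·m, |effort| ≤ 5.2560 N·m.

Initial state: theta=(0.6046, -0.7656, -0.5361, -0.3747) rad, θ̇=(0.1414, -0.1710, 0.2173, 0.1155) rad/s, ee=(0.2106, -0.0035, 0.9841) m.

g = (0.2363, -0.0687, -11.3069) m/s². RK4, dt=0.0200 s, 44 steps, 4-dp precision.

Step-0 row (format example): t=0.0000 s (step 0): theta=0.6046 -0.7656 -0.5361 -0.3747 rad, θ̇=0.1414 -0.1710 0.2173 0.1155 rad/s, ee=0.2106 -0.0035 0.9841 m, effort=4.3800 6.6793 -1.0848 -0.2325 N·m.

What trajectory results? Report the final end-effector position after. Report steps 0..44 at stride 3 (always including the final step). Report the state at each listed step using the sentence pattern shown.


t=0.0600 s (step 3): theta=0.6653 -0.7679 -0.6207 -0.3678 rad, θ̇=1.4826 0.0733 -2.2006 0.3782 rad/s, ee=0.2019 -0.0021 0.9711 m, effort=-3.3826 4.7481 1.5090 -0.3947 N·m.
t=0.1200 s (step 6): theta=0.7548 -0.7606 -0.7525 -0.3395 rad, θ̇=1.4197 0.1514 -2.0953 0.4872 rad/s, ee=0.1803 0.0035 0.9493 m, effort=-7.6785 3.2047 1.4361 -0.3298 N·m.
t=0.1800 s (step 9): theta=0.8302 -0.7513 -0.8668 -0.3138 rad, θ̇=1.0892 0.1526 -1.7244 0.3618 rad/s, ee=0.1555 0.0083 0.9279 m, effort=-8.9336 2.4188 1.6976 -0.2431 N·m.
t=0.2400 s (step 12): theta=0.8858 -0.7428 -0.9600 -0.2956 rad, θ̇=0.7758 0.1298 -1.3970 0.2497 rad/s, ee=0.1317 0.0152 0.9087 m, effort=-8.8558 2.2336 2.2064 -0.2523 N·m.
t=0.3000 s (step 15): theta=0.9247 -0.7358 -1.0355 -0.2831 rad, θ̇=0.5337 0.1057 -1.1323 0.1730 rad/s, ee=0.1106 0.0247 0.8916 m, effort=-8.4255 2.2776 2.7129 -0.3003 N·m.
t=0.3600 s (step 18): theta=0.9512 -0.7301 -1.0967 -0.2743 rad, θ̇=0.3593 0.0870 -0.9176 0.1212 rad/s, ee=0.0926 0.0356 0.8766 m, effort=-7.9904 2.3672 3.1271 -0.3502 N·m.
t=0.4200 s (step 21): theta=0.9689 -0.7253 -1.1463 -0.2682 rad, θ̇=0.2381 0.0734 -0.7427 0.0853 rad/s, ee=0.0773 0.0467 0.8636 m, effort=-7.6417 2.4412 3.4405 -0.3898 N·m.
t=0.4800 s (step 24): theta=0.9806 -0.7212 -1.1864 -0.2639 rad, θ̇=0.1562 0.0632 -0.6005 0.0596 rad/s, ee=0.0646 0.0573 0.8525 m, effort=-7.3860 2.4884 3.6705 -0.4182 N·m.
t=0.5400 s (step 27): theta=0.9882 -0.7177 -1.2189 -0.2609 rad, θ̇=0.1020 0.0549 -0.4853 0.0412 rad/s, ee=0.0541 0.0668 0.8431 m, effort=-7.2065 2.5131 3.8379 -0.4374 N·m.
t=0.6000 s (step 30): theta=1.0315 -0.7382 -1.2714 -0.2456 rad, θ̇=3.8893 -2.2862 -2.9256 1.4941 rad/s, ee=0.0520 0.0728 0.8227 m, effort=39.9106 -4.4658 4.0707 0.7889 N·m.
t=0.6600 s (step 33): theta=1.4450 -0.9665 -1.4805 -0.0435 rad, θ̇=9.0226 -4.4877 -2.9765 5.0892 rad/s, ee=0.1108 0.0397 0.6954 m, effort=-1.3578 -3.4324 1.2304 -1.6186 N·m.
t=0.7200 s (step 36): theta=2.0513 -1.2053 -1.5977 0.3109 rad, θ̇=10.9963 -3.0840 -1.1338 6.4874 rad/s, ee=0.1751 -0.0392 0.5607 m, effort=-6.8479 -10.0380 -2.1403 -1.3923 N·m.
t=0.7800 s (step 39): theta=2.7426 -1.3143 -1.6493 0.6925 rad, θ̇=11.7303 -0.4254 -0.7928 5.8043 rad/s, ee=0.2334 -0.1590 0.4428 m, effort=-5.6730 -16.9193 -5.7473 0.0168 N·m.
t=0.8400 s (step 42): theta=3.4084 -1.2659 -1.7002 0.9540 rad, θ̇=10.0585 1.7853 -0.7756 2.5757 rad/s, ee=0.2997 -0.2972 0.2797 m, effort=-7.0170 -22.3797 -8.2451 2.1879 N·m.
t=0.8800 s (step 44): theta=3.7725 -1.1847 -1.7217 1.0140 rad, θ̇=8.1091 2.1109 -0.2241 0.5065 rad/s, ee=0.3448 -0.3519 0.1329 m.
final ee position (m): 0.3448 -0.3519 0.1329


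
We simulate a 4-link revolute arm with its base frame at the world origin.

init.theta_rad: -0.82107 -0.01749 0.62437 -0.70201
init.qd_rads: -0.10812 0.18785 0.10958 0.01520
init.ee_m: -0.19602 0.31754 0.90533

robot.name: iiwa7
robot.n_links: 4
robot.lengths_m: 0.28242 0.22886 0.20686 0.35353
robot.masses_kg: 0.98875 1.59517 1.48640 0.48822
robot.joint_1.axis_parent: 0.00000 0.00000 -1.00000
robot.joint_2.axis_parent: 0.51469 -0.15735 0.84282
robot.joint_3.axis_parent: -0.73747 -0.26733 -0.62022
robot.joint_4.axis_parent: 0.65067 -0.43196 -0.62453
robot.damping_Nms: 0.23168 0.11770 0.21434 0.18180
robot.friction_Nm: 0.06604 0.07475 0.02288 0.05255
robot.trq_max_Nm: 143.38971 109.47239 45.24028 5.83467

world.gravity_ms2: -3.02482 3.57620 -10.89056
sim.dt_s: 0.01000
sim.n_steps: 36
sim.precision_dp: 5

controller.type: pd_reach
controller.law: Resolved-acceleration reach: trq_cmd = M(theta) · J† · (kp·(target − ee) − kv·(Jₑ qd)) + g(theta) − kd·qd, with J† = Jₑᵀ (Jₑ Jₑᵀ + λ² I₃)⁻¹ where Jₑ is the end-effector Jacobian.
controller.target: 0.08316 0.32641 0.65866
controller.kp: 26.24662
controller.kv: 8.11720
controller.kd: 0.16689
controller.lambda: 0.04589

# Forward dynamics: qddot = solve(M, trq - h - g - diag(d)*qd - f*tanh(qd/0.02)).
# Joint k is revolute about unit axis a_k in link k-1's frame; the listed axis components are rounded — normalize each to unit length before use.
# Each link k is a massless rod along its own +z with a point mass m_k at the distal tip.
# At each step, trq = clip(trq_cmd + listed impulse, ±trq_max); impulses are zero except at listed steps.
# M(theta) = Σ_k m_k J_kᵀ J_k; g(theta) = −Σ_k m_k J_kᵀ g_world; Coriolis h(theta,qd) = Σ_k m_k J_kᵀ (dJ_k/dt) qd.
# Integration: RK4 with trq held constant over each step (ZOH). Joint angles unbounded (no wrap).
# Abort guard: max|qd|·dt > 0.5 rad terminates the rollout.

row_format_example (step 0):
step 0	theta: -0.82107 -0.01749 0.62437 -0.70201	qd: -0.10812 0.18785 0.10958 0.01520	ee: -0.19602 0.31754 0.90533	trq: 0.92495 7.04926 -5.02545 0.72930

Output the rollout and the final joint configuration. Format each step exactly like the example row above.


step 1	theta: -0.82067 -0.01423 0.62534 -0.70445	qd: 0.18250 0.45842 0.08588 -0.48844	ee: -0.19631 0.31680 0.90523	trq: 0.79049 6.90982 -4.96803 0.86315
step 2	theta: -0.81761 -0.00852 0.62613 -0.71125	qd: 0.42866 0.68297 0.07052 -0.86727	ee: -0.19599 0.31617 0.90473	trq: 0.68324 6.74083 -4.89002 0.96232
step 3	theta: -0.81227 -0.00076 0.62676 -0.72139	qd: 0.64012 0.86764 0.05553 -1.15592	ee: -0.19517 0.31559 0.90395	trq: 0.59596 6.55287 -4.79768 1.03686
step 4	theta: -0.80496 0.00867 0.62723 -0.73404	qd: 0.82095 1.01621 0.03731 -1.37414	ee: -0.19393 0.31501 0.90298	trq: 0.52511 6.35363 -4.69576 1.09237
step 5	theta: -0.79598 0.01942 0.62750 -0.74860	qd: 0.97577 1.13389 0.01691 -1.53555	ee: -0.19234 0.31439 0.90188	trq: 0.46751 6.14870 -4.58839 1.13295
step 6	theta: -0.78556 0.03122 0.62758 -0.76452	qd: 1.11009 1.22764 0.00016 -1.64836	ee: -0.19046 0.31372 0.90071	trq: 0.42021 5.94188 -4.47948 1.16143
step 7	theta: -0.77388 0.04387 0.62752 -0.78138	qd: 1.22602 1.30113 -0.01238 -1.72219	ee: -0.18836 0.31297 0.89949	trq: 0.38130 5.73659 -4.37156 1.18058
step 8	theta: -0.76114 0.05714 0.62733 -0.79882	qd: 1.32312 1.35498 -0.02530 -1.76785	ee: -0.18609 0.31214 0.89826	trq: 0.34970 5.53590 -4.26569 1.19316
step 9	theta: -0.74752 0.07087 0.62701 -0.81662	qd: 1.40228 1.39092 -0.04041 -1.79259	ee: -0.18368 0.31123 0.89703	trq: 0.32433 5.34175 -4.16270 1.20108
step 10	theta: -0.73318 0.08488 0.62652 -0.83458	qd: 1.46540 1.41160 -0.05701 -1.80084	ee: -0.18118 0.31025 0.89581	trq: 0.30406 5.15525 -4.06338 1.20563
step 11	theta: -0.71829 0.09903 0.62587 -0.85255	qd: 1.51466 1.41995 -0.07327 -1.79547	ee: -0.17863 0.30919 0.89460	trq: 0.28788 4.97695 -3.96844 1.20769
step 12	theta: -0.70296 0.11322 0.62507 -0.87041	qd: 1.55194 1.41856 -0.08756 -1.77879	ee: -0.17604 0.30808 0.89343	trq: 0.27496 4.80717 -3.87839 1.20796
step 13	theta: -0.68731 0.12735 0.62413 -0.88806	qd: 1.57877 1.40952 -0.09879 -1.75290	ee: -0.17346 0.30691 0.89227	trq: 0.26464 4.64601 -3.79353 1.20701
step 14	theta: -0.67144 0.14137 0.62311 -0.90542	qd: 1.59642 1.39454 -0.10632 -1.71967	ee: -0.17089 0.30570 0.89114	trq: 0.25637 4.49347 -3.71402 1.20533
step 15	theta: -0.65544 0.15521 0.62202 -0.92241	qd: 1.60599 1.37499 -0.10981 -1.68075	ee: -0.16836 0.30446 0.89004	trq: 0.24971 4.34944 -3.63987 1.20332
step 16	theta: -0.63937 0.16883 0.62093 -0.93899	qd: 1.60849 1.35204 -0.10914 -1.63757	ee: -0.16589 0.30319 0.88895	trq: 0.24429 4.21371 -3.57100 1.20128
step 17	theta: -0.62331 0.18222 0.61986 -0.95513	qd: 1.60485 1.32663 -0.10437 -1.59136	ee: -0.16347 0.30192 0.88788	trq: 0.23979 4.08600 -3.50727 1.19946
step 18	theta: -0.60731 0.19534 0.61885 -0.97079	qd: 1.59594 1.29953 -0.09564 -1.54316	ee: -0.16113 0.30065 0.88683	trq: 0.23594 3.96602 -3.44850 1.19805
step 19	theta: -0.59143 0.20819 0.61796 -0.98597	qd: 1.58261 1.27140 -0.08320 -1.49386	ee: -0.15887 0.29938 0.88578	trq: 0.23250 3.85341 -3.39446 1.19717
step 20	theta: -0.57570 0.22075 0.61720 -1.00065	qd: 1.56560 1.24275 -0.06737 -1.44421	ee: -0.15669 0.29814 0.88473	trq: 0.22926 3.74780 -3.34489 1.19692
step 21	theta: -0.56015 0.23303 0.61662 -1.01483	qd: 1.54565 1.21397 -0.04857 -1.39489	ee: -0.15460 0.29693 0.88368	trq: 0.22605 3.64883 -3.29953 1.19736
step 22	theta: -0.54481 0.24501 0.61624 -1.02853	qd: 1.52332 1.18518 -0.02764 -1.34669	ee: -0.15259 0.29576 0.88262	trq: 0.22272 3.55612 -3.25801 1.19858
step 23	theta: -0.52971 0.25671 0.61606 -1.04176	qd: 1.49875 1.15535 -0.00785 -1.30178	ee: -0.15066 0.29463 0.88155	trq: 0.21924 3.46945 -3.21954 1.20087
step 24	theta: -0.51486 0.26810 0.61606 -1.05457	qd: 1.47210 1.12300 0.00664 -1.26261	ee: -0.14882 0.29355 0.88046	trq: 0.21556 3.38860 -3.18306 1.20453
step 25	theta: -0.50029 0.27916 0.61619 -1.06700	qd: 1.44479 1.08991 0.01920 -1.22670	ee: -0.14705 0.29253 0.87936	trq: 0.21144 3.31292 -3.14881 1.20905
step 26	theta: -0.48598 0.28989 0.61646 -1.07908	qd: 1.41789 1.05811 0.03387 -1.19140	ee: -0.14536 0.29158 0.87823	trq: 0.20672 3.24179 -3.11731 1.21388
step 27	theta: -0.47194 0.30031 0.61689 -1.09081	qd: 1.39180 1.02845 0.05222 -1.15579	ee: -0.14372 0.29069 0.87707	trq: 0.20139 3.17480 -3.08874 1.21884
step 28	theta: -0.45816 0.31045 0.61752 -1.10218	qd: 1.36659 1.00099 0.07404 -1.12013	ee: -0.14215 0.28987 0.87589	trq: 0.19546 3.11167 -3.06300 1.22394
step 29	theta: -0.44463 0.32033 0.61838 -1.11320	qd: 1.34228 0.97544 0.09836 -1.08511	ee: -0.14063 0.28912 0.87469	trq: 0.18894 3.05212 -3.03982 1.22926
step 30	theta: -0.43133 0.32996 0.61949 -1.12387	qd: 1.31885 0.95150 0.12428 -1.05125	ee: -0.13916 0.28845 0.87345	trq: 0.18187 2.99592 -3.01895 1.23486
step 31	theta: -0.41826 0.33935 0.62087 -1.13422	qd: 1.29634 0.92893 0.15112 -1.01889	ee: -0.13773 0.28786 0.87218	trq: 0.17426 2.94279 -3.00015 1.24075
step 32	theta: -0.40542 0.34853 0.62252 -1.14424	qd: 1.27477 0.90755 0.17837 -0.98820	ee: -0.13634 0.28734 0.87088	trq: 0.16613 2.89249 -2.98321 1.24692
step 33	theta: -0.39278 0.35750 0.62444 -1.15397	qd: 1.25414 0.88724 0.20567 -0.95924	ee: -0.13498 0.28691 0.86954	trq: 0.15751 2.84478 -2.96794 1.25334
step 34	theta: -0.38035 0.36627 0.62663 -1.16342	qd: 1.23444 0.86785 0.23275 -0.93199	ee: -0.13364 0.28656 0.86816	trq: 0.14843 2.79942 -2.95417 1.25997
step 35	theta: -0.36811 0.37485 0.62909 -1.17260	qd: 1.21563 0.84930 0.25939 -0.90639	ee: -0.13232 0.28628 0.86675	trq: 0.13891 2.75620 -2.94175 1.26676
step 36	theta: -0.35605 0.38324 0.63182 -1.18154	qd: 1.19768 0.83149 0.28545 -0.88236	ee: -0.13101 0.28609 0.86530
final theta (rad): -0.35605 0.38324 0.63182 -1.18154


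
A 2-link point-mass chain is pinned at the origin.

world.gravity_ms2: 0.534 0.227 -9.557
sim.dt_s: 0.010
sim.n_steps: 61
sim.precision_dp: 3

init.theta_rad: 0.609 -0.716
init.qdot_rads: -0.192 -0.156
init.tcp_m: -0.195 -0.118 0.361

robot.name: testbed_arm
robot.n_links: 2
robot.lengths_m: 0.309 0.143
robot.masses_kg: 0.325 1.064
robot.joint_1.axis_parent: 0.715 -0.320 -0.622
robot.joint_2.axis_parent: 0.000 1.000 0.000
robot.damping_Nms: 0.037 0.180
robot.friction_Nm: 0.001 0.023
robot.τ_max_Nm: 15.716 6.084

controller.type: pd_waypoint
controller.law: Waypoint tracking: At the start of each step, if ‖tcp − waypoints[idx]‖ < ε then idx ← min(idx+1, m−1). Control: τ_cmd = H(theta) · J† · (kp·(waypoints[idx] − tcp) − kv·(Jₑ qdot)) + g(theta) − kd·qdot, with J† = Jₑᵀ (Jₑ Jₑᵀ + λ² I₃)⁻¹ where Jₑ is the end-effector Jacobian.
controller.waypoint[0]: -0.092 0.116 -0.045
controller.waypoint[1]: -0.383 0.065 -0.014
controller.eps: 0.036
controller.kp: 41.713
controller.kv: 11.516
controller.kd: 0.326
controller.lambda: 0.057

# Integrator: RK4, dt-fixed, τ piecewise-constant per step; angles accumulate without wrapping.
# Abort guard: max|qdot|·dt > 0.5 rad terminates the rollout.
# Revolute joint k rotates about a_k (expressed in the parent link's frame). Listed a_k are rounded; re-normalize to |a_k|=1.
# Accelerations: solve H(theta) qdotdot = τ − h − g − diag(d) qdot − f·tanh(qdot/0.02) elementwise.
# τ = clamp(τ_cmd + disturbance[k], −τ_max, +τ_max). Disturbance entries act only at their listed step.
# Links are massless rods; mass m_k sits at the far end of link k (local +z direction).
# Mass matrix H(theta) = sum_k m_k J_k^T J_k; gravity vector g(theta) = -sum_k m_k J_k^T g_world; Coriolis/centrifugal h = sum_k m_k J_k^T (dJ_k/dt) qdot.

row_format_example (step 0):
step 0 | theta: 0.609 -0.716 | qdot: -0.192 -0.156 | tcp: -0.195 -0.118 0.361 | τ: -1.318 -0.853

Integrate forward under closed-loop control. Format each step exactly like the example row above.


step 1 | theta: 0.606 -0.722 | qdot: -0.318 -1.025 | tcp: -0.195 -0.117 0.361 | τ: -1.326 -0.406
step 2 | theta: 0.603 -0.735 | qdot: -0.390 -1.588 | tcp: -0.195 -0.116 0.360 | τ: -1.343 -0.114
step 3 | theta: 0.599 -0.753 | qdot: -0.429 -1.957 | tcp: -0.196 -0.114 0.359 | τ: -1.364 0.080
step 4 | theta: 0.594 -0.774 | qdot: -0.449 -2.204 | tcp: -0.197 -0.112 0.358 | τ: -1.384 0.212
step 5 | theta: 0.590 -0.797 | qdot: -0.458 -2.373 | tcp: -0.197 -0.110 0.356 | τ: -1.402 0.305
step 6 | theta: 0.585 -0.821 | qdot: -0.460 -2.492 | tcp: -0.198 -0.107 0.354 | τ: -1.416 0.373
step 7 | theta: 0.581 -0.846 | qdot: -0.459 -2.579 | tcp: -0.199 -0.105 0.352 | τ: -1.428 0.424
step 8 | theta: 0.576 -0.872 | qdot: -0.457 -2.645 | tcp: -0.200 -0.102 0.350 | τ: -1.435 0.465
step 9 | theta: 0.572 -0.899 | qdot: -0.453 -2.697 | tcp: -0.200 -0.100 0.348 | τ: -1.439 0.499
step 10 | theta: 0.567 -0.926 | qdot: -0.450 -2.740 | tcp: -0.201 -0.097 0.345 | τ: -1.441 0.529
step 11 | theta: 0.563 -0.954 | qdot: -0.446 -2.776 | tcp: -0.202 -0.095 0.343 | τ: -1.439 0.555
step 12 | theta: 0.558 -0.982 | qdot: -0.442 -2.807 | tcp: -0.202 -0.092 0.340 | τ: -1.435 0.580
step 13 | theta: 0.554 -1.010 | qdot: -0.439 -2.833 | tcp: -0.203 -0.090 0.337 | τ: -1.428 0.603
step 14 | theta: 0.549 -1.038 | qdot: -0.435 -2.856 | tcp: -0.203 -0.087 0.335 | τ: -1.420 0.624
step 15 | theta: 0.545 -1.067 | qdot: -0.430 -2.876 | tcp: -0.203 -0.085 0.332 | τ: -1.409 0.645
step 16 | theta: 0.541 -1.096 | qdot: -0.426 -2.893 | tcp: -0.204 -0.082 0.329 | τ: -1.398 0.665
step 17 | theta: 0.537 -1.125 | qdot: -0.420 -2.908 | tcp: -0.204 -0.080 0.326 | τ: -1.385 0.684
step 18 | theta: 0.532 -1.154 | qdot: -0.414 -2.919 | tcp: -0.204 -0.078 0.323 | τ: -1.370 0.702
step 19 | theta: 0.528 -1.183 | qdot: -0.406 -2.928 | tcp: -0.204 -0.075 0.319 | τ: -1.355 0.719
step 20 | theta: 0.524 -1.212 | qdot: -0.398 -2.935 | tcp: -0.204 -0.073 0.316 | τ: -1.339 0.736
step 21 | theta: 0.520 -1.242 | qdot: -0.388 -2.938 | tcp: -0.204 -0.071 0.313 | τ: -1.323 0.752
step 22 | theta: 0.517 -1.271 | qdot: -0.376 -2.939 | tcp: -0.204 -0.069 0.309 | τ: -1.306 0.768
step 23 | theta: 0.513 -1.301 | qdot: -0.363 -2.938 | tcp: -0.203 -0.067 0.306 | τ: -1.288 0.783
step 24 | theta: 0.509 -1.330 | qdot: -0.348 -2.934 | tcp: -0.203 -0.065 0.303 | τ: -1.270 0.796
step 25 | theta: 0.506 -1.359 | qdot: -0.332 -2.928 | tcp: -0.203 -0.063 0.299 | τ: -1.252 0.810
step 26 | theta: 0.503 -1.388 | qdot: -0.313 -2.919 | tcp: -0.202 -0.061 0.296 | τ: -1.234 0.822
step 27 | theta: 0.500 -1.418 | qdot: -0.293 -2.908 | tcp: -0.202 -0.059 0.292 | τ: -1.216 0.834
step 28 | theta: 0.497 -1.447 | qdot: -0.271 -2.894 | tcp: -0.201 -0.057 0.288 | τ: -1.198 0.845
step 29 | theta: 0.494 -1.475 | qdot: -0.247 -2.878 | tcp: -0.200 -0.056 0.285 | τ: -1.180 0.855
step 30 | theta: 0.492 -1.504 | qdot: -0.221 -2.860 | tcp: -0.199 -0.054 0.281 | τ: -1.163 0.864
step 31 | theta: 0.490 -1.533 | qdot: -0.193 -2.840 | tcp: -0.198 -0.053 0.278 | τ: -1.145 0.872
step 32 | theta: 0.488 -1.561 | qdot: -0.163 -2.818 | tcp: -0.198 -0.051 0.274 | τ: -1.128 0.879
step 33 | theta: 0.487 -1.589 | qdot: -0.131 -2.793 | tcp: -0.197 -0.050 0.271 | τ: -1.112 0.886
step 34 | theta: 0.485 -1.617 | qdot: -0.098 -2.767 | tcp: -0.195 -0.049 0.267 | τ: -1.096 0.892
step 35 | theta: 0.485 -1.644 | qdot: -0.063 -2.740 | tcp: -0.194 -0.047 0.263 | τ: -1.081 0.896
step 36 | theta: 0.484 -1.672 | qdot: -0.026 -2.710 | tcp: -0.193 -0.046 0.260 | τ: -1.066 0.900
step 37 | theta: 0.484 -1.699 | qdot: 0.012 -2.679 | tcp: -0.192 -0.045 0.256 | τ: -1.051 0.903
step 38 | theta: 0.484 -1.725 | qdot: 0.051 -2.647 | tcp: -0.191 -0.044 0.253 | τ: -1.038 0.905
step 39 | theta: 0.485 -1.751 | qdot: 0.091 -2.613 | tcp: -0.190 -0.043 0.249 | τ: -1.025 0.906
step 40 | theta: 0.486 -1.777 | qdot: 0.133 -2.578 | tcp: -0.188 -0.043 0.246 | τ: -1.012 0.907
step 41 | theta: 0.488 -1.803 | qdot: 0.175 -2.542 | tcp: -0.187 -0.042 0.243 | τ: -1.001 0.906
step 42 | theta: 0.490 -1.828 | qdot: 0.219 -2.505 | tcp: -0.186 -0.041 0.239 | τ: -0.990 0.905
step 43 | theta: 0.492 -1.853 | qdot: 0.263 -2.467 | tcp: -0.184 -0.040 0.236 | τ: -0.981 0.902
step 44 | theta: 0.495 -1.878 | qdot: 0.307 -2.428 | tcp: -0.183 -0.040 0.233 | τ: -0.972 0.899
step 45 | theta: 0.498 -1.902 | qdot: 0.352 -2.388 | tcp: -0.182 -0.039 0.230 | τ: -0.963 0.895
step 46 | theta: 0.502 -1.925 | qdot: 0.397 -2.347 | tcp: -0.180 -0.039 0.226 | τ: -0.956 0.891
step 47 | theta: 0.506 -1.949 | qdot: 0.442 -2.306 | tcp: -0.179 -0.039 0.223 | τ: -0.950 0.885
step 48 | theta: 0.511 -1.971 | qdot: 0.487 -2.264 | tcp: -0.177 -0.038 0.220 | τ: -0.944 0.879
step 49 | theta: 0.516 -1.994 | qdot: 0.532 -2.222 | tcp: -0.176 -0.038 0.217 | τ: -0.939 0.873
step 50 | theta: 0.522 -2.016 | qdot: 0.577 -2.179 | tcp: -0.175 -0.038 0.214 | τ: -0.935 0.866
step 51 | theta: 0.528 -2.037 | qdot: 0.621 -2.136 | tcp: -0.173 -0.037 0.211 | τ: -0.932 0.858
step 52 | theta: 0.534 -2.059 | qdot: 0.665 -2.093 | tcp: -0.172 -0.037 0.209 | τ: -0.929 0.849
step 53 | theta: 0.541 -2.079 | qdot: 0.707 -2.049 | tcp: -0.171 -0.037 0.206 | τ: -0.927 0.840
step 54 | theta: 0.548 -2.100 | qdot: 0.750 -2.005 | tcp: -0.170 -0.037 0.203 | τ: -0.926 0.831
step 55 | theta: 0.556 -2.119 | qdot: 0.791 -1.961 | tcp: -0.168 -0.037 0.200 | τ: -0.926 0.821
step 56 | theta: 0.564 -2.139 | qdot: 0.831 -1.917 | tcp: -0.167 -0.037 0.198 | τ: -0.926 0.811
step 57 | theta: 0.572 -2.158 | qdot: 0.870 -1.874 | tcp: -0.166 -0.037 0.195 | τ: -0.927 0.800
step 58 | theta: 0.581 -2.176 | qdot: 0.909 -1.830 | tcp: -0.165 -0.037 0.193 | τ: -0.929 0.789
step 59 | theta: 0.591 -2.194 | qdot: 0.946 -1.786 | tcp: -0.164 -0.037 0.190 | τ: -0.931 0.778
step 60 | theta: 0.600 -2.212 | qdot: 0.982 -1.743 | tcp: -0.163 -0.038 0.188 | τ: -0.934 0.767
step 61 | theta: 0.610 -2.229 | qdot: 1.017 -1.699 | tcp: -0.161 -0.038 0.185


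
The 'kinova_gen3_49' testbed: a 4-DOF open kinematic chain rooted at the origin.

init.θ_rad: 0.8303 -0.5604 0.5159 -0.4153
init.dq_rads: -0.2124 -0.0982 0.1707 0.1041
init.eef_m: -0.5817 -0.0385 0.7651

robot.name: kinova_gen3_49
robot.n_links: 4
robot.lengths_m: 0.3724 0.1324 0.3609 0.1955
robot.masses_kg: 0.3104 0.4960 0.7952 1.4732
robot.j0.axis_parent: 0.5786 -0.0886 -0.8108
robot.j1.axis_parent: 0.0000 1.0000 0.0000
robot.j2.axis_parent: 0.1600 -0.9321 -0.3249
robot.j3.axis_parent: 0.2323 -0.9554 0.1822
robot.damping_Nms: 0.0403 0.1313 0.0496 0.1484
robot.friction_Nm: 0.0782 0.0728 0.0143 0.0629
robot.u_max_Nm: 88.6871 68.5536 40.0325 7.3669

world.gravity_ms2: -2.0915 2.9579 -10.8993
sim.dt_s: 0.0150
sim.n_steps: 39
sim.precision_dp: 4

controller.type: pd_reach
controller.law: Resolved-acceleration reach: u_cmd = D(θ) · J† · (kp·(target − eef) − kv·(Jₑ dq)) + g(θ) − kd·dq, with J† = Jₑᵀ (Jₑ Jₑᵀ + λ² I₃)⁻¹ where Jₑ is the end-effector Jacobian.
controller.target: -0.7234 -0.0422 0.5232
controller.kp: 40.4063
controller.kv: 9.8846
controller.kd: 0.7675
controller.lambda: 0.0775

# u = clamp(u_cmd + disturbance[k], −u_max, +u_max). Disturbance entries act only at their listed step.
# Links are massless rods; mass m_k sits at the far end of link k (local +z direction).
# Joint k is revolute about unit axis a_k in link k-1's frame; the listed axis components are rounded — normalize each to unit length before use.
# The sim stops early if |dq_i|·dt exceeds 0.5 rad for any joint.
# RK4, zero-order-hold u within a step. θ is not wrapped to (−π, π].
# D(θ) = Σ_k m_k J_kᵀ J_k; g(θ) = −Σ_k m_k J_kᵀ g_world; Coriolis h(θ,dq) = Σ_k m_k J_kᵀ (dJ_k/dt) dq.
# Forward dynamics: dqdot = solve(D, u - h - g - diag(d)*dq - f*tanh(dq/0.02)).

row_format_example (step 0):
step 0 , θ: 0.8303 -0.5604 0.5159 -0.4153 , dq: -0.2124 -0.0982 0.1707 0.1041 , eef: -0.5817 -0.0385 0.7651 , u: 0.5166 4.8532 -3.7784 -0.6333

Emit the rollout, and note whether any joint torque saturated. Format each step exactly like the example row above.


step 1 , θ: 0.8322 -0.5612 0.5205 -0.4159 , dq: 0.4545 -0.0124 0.4275 -0.1548 , eef: -0.5828 -0.0365 0.7631 , u: -0.3906 6.1338 -4.9902 -0.7317
step 2 , θ: 0.8423 -0.5630 0.5251 -0.4176 , dq: 0.9055 -0.2164 0.2079 -0.0695 , eef: -0.5848 -0.0340 0.7602 , u: -1.0850 7.5810 -5.7882 -1.0988
step 3 , θ: 0.8585 -0.5652 0.5302 -0.4188 , dq: 1.2572 -0.0779 0.4645 -0.0962 , eef: -0.5876 -0.0307 0.7565 , u: -1.6771 8.6926 -6.9047 -1.3522
step 4 , θ: 0.8791 -0.5679 0.5355 -0.4200 , dq: 1.4816 -0.2693 0.2561 -0.0570 , eef: -0.5907 -0.0268 0.7523 , u: -2.1199 9.8534 -7.5066 -1.6227
step 5 , θ: 0.9026 -0.5709 0.5411 -0.4211 , dq: 1.6622 -0.1375 0.4798 -0.0849 , eef: -0.5941 -0.0224 0.7478 , u: -2.5181 10.7012 -8.3962 -1.8170
step 6 , θ: 0.9282 -0.5743 0.5467 -0.4221 , dq: 1.7452 -0.3081 0.2778 -0.0544 , eef: -0.5975 -0.0174 0.7430 , u: -2.8123 11.5905 -8.8098 -2.0242
step 7 , θ: 0.9548 -0.5780 0.5524 -0.4231 , dq: 1.8073 -0.1819 0.4714 -0.0822 , eef: -0.6008 -0.0120 0.7381 , u: -3.0857 12.1952 -9.4874 -2.1641
step 8 , θ: 0.9817 -0.5819 0.5579 -0.4242 , dq: 1.7818 -0.3352 0.2761 -0.0583 , eef: -0.6038 -0.0063 0.7333 , u: -3.2805 12.8464 -9.7330 -2.3152
step 9 , θ: 1.0082 -0.5859 0.5634 -0.4253 , dq: 1.7463 -0.2142 0.4475 -0.0851 , eef: -0.6066 -0.0004 0.7286 , u: -3.4645 13.2448 -10.2298 -2.4080
step 10 , θ: 1.0335 -0.5902 0.5687 -0.4264 , dq: 1.6279 -0.3523 0.2632 -0.0651 , eef: -0.6091 0.0057 0.7240 , u: -3.5849 13.6994 -10.3382 -2.5124
step 11 , θ: 1.0571 -0.5946 0.5739 -0.4276 , dq: 1.5073 -0.2362 0.4199 -0.0894 , eef: -0.6112 0.0117 0.7197 , u: -3.6973 13.9319 -10.6895 -2.5672
step 12 , θ: 1.0782 -0.5990 0.5790 -0.4288 , dq: 1.3105 -0.3594 0.2514 -0.0709 , eef: -0.6129 0.0177 0.7156 , u: -3.7554 14.2307 -10.6944 -2.6347
step 13 , θ: 1.0965 -0.6035 0.5839 -0.4300 , dq: 1.1204 -0.2478 0.3986 -0.0912 , eef: -0.6143 0.0236 0.7117 , u: -3.8055 14.3365 -10.9339 -2.6604
step 14 , θ: 1.1114 -0.6080 0.5888 -0.4313 , dq: 0.8651 -0.3555 0.2499 -0.0727 , eef: -0.6154 0.0292 0.7080 , u: -3.8079 14.5161 -10.8674 -2.7002
step 15 , θ: 1.1227 -0.6125 0.5937 -0.4325 , dq: 0.6275 -0.2487 0.3894 -0.0881 , eef: -0.6161 0.0345 0.7046 , u: -3.8021 14.5305 -11.0245 -2.7053
step 16 , θ: 1.1299 -0.6169 0.5986 -0.4337 , dq: 0.3396 -0.3400 0.2627 -0.0688 , eef: -0.6167 0.0394 0.7013 , u: -3.7550 14.6233 -10.9156 -2.7254
step 17 , θ: 1.1331 -0.6212 0.6035 -0.4348 , dq: 0.0811 -0.2400 0.3927 -0.0792 , eef: -0.6170 0.0440 0.6982 , u: -3.7015 14.5782 -11.0143 -2.7174
step 18 , θ: 1.1325 -0.6252 0.6088 -0.4359 , dq: -0.1610 -0.2925 0.3106 -0.0677 , eef: -0.6171 0.0481 0.6952 , u: -3.6518 14.5922 -10.9025 -2.7184
step 19 , θ: 1.1285 -0.6290 0.6142 -0.4370 , dq: -0.3754 -0.2178 0.3988 -0.0730 , eef: -0.6172 0.0518 0.6922 , u: -3.5933 14.5191 -10.9337 -2.7041
step 20 , θ: 1.1211 -0.6326 0.6197 -0.4379 , dq: -0.6126 -0.2620 0.3300 -0.0575 , eef: -0.6172 0.0551 0.6894 , u: -3.5024 14.5065 -10.8201 -2.7021
step 21 , θ: 1.1104 -0.6360 0.6253 -0.4388 , dq: -0.8196 -0.1995 0.4054 -0.0586 , eef: -0.6172 0.0579 0.6866 , u: -3.4057 14.4283 -10.8343 -2.6871
step 22 , θ: 1.0966 -0.6392 0.6310 -0.4396 , dq: -1.0308 -0.2325 0.3542 -0.0440 , eef: -0.6171 0.0604 0.6838 , u: -3.2908 14.4056 -10.7379 -2.6829
step 23 , θ: 1.0798 -0.6423 0.6368 -0.4403 , dq: -1.2070 -0.1849 0.4117 -0.0425 , eef: -0.6171 0.0624 0.6811 , u: -3.1785 14.3405 -10.7441 -2.6703
step 24 , θ: 1.0605 -0.6452 0.6427 -0.4408 , dq: -1.3763 -0.2088 0.3748 -0.0304 , eef: -0.6171 0.0641 0.6783 , u: -3.0580 14.3240 -10.6740 -2.6668
step 25 , θ: 1.0388 -0.6481 0.6487 -0.4413 , dq: -1.5125 -0.1774 0.4130 -0.0281 , eef: -0.6171 0.0654 0.6755 , u: -2.9448 14.2854 -10.6812 -2.6585
step 26 , θ: 1.0152 -0.6508 0.6547 -0.4417 , dq: -1.6358 -0.1949 0.3873 -0.0199 , eef: -0.6172 0.0664 0.6726 , u: -2.8304 14.2867 -10.6426 -2.6572
step 27 , θ: 0.9900 -0.6536 0.6607 -0.4420 , dq: -1.7310 -0.1785 0.4079 -0.0176 , eef: -0.6174 0.0672 0.6697 , u: -2.7254 14.2820 -10.6582 -2.6548
step 28 , θ: 0.9635 -0.6563 0.6667 -0.4422 , dq: -1.8110 -0.1921 0.3900 -0.0123 , eef: -0.6176 0.0676 0.6667 , u: -2.6238 14.3081 -10.6519 -2.6578
step 29 , θ: 0.9359 -0.6592 0.6727 -0.4424 , dq: -1.8686 -0.1876 0.3969 -0.0093 , eef: -0.6179 0.0679 0.6637 , u: -2.5320 14.3387 -10.6814 -2.6629
step 30 , θ: 0.9076 -0.6620 0.6785 -0.4426 , dq: -1.9115 -0.1993 0.3833 -0.0052 , eef: -0.6183 0.0679 0.6606 , u: -2.4464 14.3920 -10.7048 -2.6720
step 31 , θ: 0.8787 -0.6650 0.6843 -0.4427 , dq: -1.9369 -0.2031 0.3812 -0.0034 , eef: -0.6187 0.0678 0.6574 , u: -2.3701 14.4536 -10.7500 -2.6828
step 32 , θ: 0.8496 -0.6682 0.6900 -0.4428 , dq: -1.9496 -0.2144 0.3690 0.0011 , eef: -0.6192 0.0674 0.6542 , u: -2.3013 14.5324 -10.7977 -2.6989
step 33 , θ: 0.8204 -0.6714 0.6955 -0.4429 , dq: -1.9491 -0.2228 0.3617 0.0021 , eef: -0.6197 0.0670 0.6509 , u: -2.2410 14.6189 -10.8582 -2.7147
step 34 , θ: 0.7913 -0.6748 0.7009 -0.4430 , dq: -1.9385 -0.2342 0.3492 0.0078 , eef: -0.6203 0.0664 0.6475 , u: -2.1885 14.7180 -10.9239 -2.7371
step 35 , θ: 0.7624 -0.6784 0.7061 -0.4430 , dq: -1.9183 -0.2444 0.3388 0.0104 , eef: -0.6210 0.0656 0.6440 , u: -2.1436 14.8228 -10.9972 -2.7591
step 36 , θ: 0.7338 -0.6822 0.7111 -0.4429 , dq: -1.8905 -0.2557 0.3260 0.0152 , eef: -0.6217 0.0648 0.6405 , u: -2.1058 14.9348 -11.0743 -2.7846
step 37 , θ: 0.7057 -0.6861 0.7159 -0.4428 , dq: -1.8560 -0.2661 0.3137 0.0194 , eef: -0.6225 0.0639 0.6368 , u: -2.0748 15.0502 -11.1557 -2.8112
step 38 , θ: 0.6782 -0.6902 0.7206 -0.4427 , dq: -1.8162 -0.2767 0.3007 0.0224 , eef: -0.6233 0.0629 0.6332 , u: -2.0498 15.1677 -11.2385 -2.8376
step 39 , θ: 0.6513 -0.6944 0.7250 -0.4425 , dq: -1.7720 -0.2868 0.2879 0.0230 , eef: -0.6241 0.0618 0.6294
any joint saturated: no
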